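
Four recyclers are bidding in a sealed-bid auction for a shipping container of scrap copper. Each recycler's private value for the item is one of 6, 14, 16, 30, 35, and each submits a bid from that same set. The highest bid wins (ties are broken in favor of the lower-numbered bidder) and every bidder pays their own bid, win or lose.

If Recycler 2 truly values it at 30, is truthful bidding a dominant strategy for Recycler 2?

Consider the case where Recycler 1 bids 6, Recycler 3 bids 6 and Recycler 4 bids 6.
Truthful bid 30: wins, pays 30, utility 30 - 30 = 0.
Bid 14 instead: wins, pays 14, utility 30 - 14 = 16.
Since 16 > 0, bidding 14 is strictly better here, so truthful bidding is not dominant.

No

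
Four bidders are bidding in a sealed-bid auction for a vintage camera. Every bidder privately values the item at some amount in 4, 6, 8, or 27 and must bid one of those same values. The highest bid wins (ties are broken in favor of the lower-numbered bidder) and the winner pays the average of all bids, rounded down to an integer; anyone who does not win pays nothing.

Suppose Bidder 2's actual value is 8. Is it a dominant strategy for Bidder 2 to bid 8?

Consider the case where Bidder 1 bids 4, Bidder 3 bids 4 and Bidder 4 bids 4.
Truthful bid 8: wins, pays 5, utility 8 - 5 = 3.
Bid 6 instead: wins, pays 4, utility 8 - 4 = 4.
Since 4 > 3, bidding 6 is strictly better here, so truthful bidding is not dominant.

No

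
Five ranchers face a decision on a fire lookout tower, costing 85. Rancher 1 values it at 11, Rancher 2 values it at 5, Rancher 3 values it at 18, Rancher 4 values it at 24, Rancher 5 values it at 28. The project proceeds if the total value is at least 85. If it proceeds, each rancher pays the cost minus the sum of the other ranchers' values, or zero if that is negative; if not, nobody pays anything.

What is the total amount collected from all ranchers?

81

Total value 86 ≥ cost 85, so it is built.
Rancher 1: others sum to 75; max(0, 85 - 75) = 10.
Rancher 2: others sum to 81; max(0, 85 - 81) = 4.
Rancher 3: others sum to 68; max(0, 85 - 68) = 17.
Rancher 4: others sum to 62; max(0, 85 - 62) = 23.
Rancher 5: others sum to 58; max(0, 85 - 58) = 27.
Total collected = 10 + 4 + 17 + 23 + 27 = 81.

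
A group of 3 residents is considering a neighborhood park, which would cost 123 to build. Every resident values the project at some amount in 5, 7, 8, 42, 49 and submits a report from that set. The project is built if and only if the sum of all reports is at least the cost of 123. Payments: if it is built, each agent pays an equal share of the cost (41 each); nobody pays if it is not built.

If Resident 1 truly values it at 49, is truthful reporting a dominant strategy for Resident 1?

Yes

Check each profile of the others' reports and compare truth against every alternative report.
Others report (42, 42): truth gives 8, best alternative gives 8.
Others report (42, 49): truth gives 8, best alternative gives 8.
Others report (49, 42): truth gives 8, best alternative gives 8.
Others report (49, 49): truth gives 8, best alternative gives 8.
Others report (5, 5): truth gives 0, best alternative gives 0.
Others report (5, 7): truth gives 0, best alternative gives 0.
(Remaining 19 profiles checked similarly; truth is weakly best in each.)
In every case the truthful report is at least as good as any alternative, so it is a dominant strategy.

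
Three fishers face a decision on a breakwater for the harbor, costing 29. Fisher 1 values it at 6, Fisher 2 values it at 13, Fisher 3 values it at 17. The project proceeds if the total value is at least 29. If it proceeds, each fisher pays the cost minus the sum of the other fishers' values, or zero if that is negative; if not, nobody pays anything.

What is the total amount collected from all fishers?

Total value 36 ≥ cost 29, so it is built.
Fisher 1: others sum to 30; max(0, 29 - 30) = 0.
Fisher 2: others sum to 23; max(0, 29 - 23) = 6.
Fisher 3: others sum to 19; max(0, 29 - 19) = 10.
Total collected = 0 + 6 + 10 = 16.

16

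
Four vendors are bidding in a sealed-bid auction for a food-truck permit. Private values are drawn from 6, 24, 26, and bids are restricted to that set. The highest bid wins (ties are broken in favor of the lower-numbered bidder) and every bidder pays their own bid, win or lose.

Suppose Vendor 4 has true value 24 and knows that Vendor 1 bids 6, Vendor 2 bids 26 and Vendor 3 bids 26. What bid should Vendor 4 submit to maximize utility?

6

Bid 6: loses but pays 6, utility -6.
Bid 24: loses but pays 24, utility -24.
Bid 26: loses but pays 26, utility -26.
The best choice is 6 with utility -6.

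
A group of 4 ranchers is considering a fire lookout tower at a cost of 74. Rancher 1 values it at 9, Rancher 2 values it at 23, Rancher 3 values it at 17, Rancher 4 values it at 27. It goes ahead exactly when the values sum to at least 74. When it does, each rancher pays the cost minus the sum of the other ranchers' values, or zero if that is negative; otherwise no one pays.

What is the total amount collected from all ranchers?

Total value 76 ≥ cost 74, so it is built.
Rancher 1: others sum to 67; max(0, 74 - 67) = 7.
Rancher 2: others sum to 53; max(0, 74 - 53) = 21.
Rancher 3: others sum to 59; max(0, 74 - 59) = 15.
Rancher 4: others sum to 49; max(0, 74 - 49) = 25.
Total collected = 7 + 21 + 15 + 25 = 68.

68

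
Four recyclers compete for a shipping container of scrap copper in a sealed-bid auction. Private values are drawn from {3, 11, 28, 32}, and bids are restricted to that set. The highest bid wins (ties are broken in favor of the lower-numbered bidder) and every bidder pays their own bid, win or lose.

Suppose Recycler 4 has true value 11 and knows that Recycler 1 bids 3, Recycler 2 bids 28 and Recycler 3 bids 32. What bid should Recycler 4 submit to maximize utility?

Bid 3: loses but pays 3, utility -3.
Bid 11: loses but pays 11, utility -11.
Bid 28: loses but pays 28, utility -28.
Bid 32: loses but pays 32, utility -32.
The best choice is 3 with utility -3.

3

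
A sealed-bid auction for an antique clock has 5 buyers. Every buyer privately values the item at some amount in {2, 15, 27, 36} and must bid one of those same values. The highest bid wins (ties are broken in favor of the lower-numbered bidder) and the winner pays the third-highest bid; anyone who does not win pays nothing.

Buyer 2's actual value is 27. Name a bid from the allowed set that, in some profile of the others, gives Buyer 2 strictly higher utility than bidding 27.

Suppose Buyer 1 bids 2, Buyer 3 bids 2, Buyer 4 bids 2 and Buyer 5 bids 36.
Bid 27: loses, pays 0, utility 0.
Bid 36: wins, pays 2, utility 27 - 2 = 25.
So bidding 36 beats truth here (25 > 0).

36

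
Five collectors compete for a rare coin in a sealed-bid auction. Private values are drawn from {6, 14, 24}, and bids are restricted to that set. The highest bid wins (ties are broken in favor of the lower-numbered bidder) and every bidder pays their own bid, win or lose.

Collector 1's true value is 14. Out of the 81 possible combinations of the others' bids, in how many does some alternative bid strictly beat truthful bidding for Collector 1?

Others bid (6, 6, 6, 6): truth gives 0; bid 6 gives 8 > 0. Violating.
Others bid (6, 6, 6, 24): truth gives -14; bid 6 gives -6 > -14. Violating.
Others bid (6, 6, 14, 24): truth gives -14; bid 6 gives -6 > -14. Violating.
Others bid (6, 6, 24, 6): truth gives -14; bid 6 gives -6 > -14. Violating.
Others bid (6, 6, 6, 14): truth gives 0; no alternative beats it.
Others bid (6, 6, 14, 6): truth gives 0; no alternative beats it.
(Checking all 81 profiles: 66 have a profitable deviation, 15 do not.)

66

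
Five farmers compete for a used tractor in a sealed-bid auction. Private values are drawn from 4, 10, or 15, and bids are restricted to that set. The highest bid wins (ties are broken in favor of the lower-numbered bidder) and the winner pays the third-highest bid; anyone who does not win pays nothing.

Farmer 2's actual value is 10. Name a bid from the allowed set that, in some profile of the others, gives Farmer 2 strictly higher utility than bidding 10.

15

Suppose Farmer 1 bids 4, Farmer 3 bids 4, Farmer 4 bids 4 and Farmer 5 bids 15.
Bid 10: loses, pays 0, utility 0.
Bid 15: wins, pays 4, utility 10 - 4 = 6.
So bidding 15 beats truth here (6 > 0).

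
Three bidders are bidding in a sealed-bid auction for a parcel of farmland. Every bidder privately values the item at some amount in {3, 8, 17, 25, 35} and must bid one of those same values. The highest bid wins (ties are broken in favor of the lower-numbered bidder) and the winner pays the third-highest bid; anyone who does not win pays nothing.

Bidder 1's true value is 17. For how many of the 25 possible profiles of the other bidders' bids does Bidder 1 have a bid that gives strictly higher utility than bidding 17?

Others bid (3, 25): truth gives 0; bid 25 gives 14 > 0. Violating.
Others bid (3, 35): truth gives 0; bid 35 gives 14 > 0. Violating.
Others bid (8, 25): truth gives 0; bid 25 gives 9 > 0. Violating.
Others bid (8, 35): truth gives 0; bid 35 gives 9 > 0. Violating.
Others bid (3, 3): truth gives 14; no alternative beats it.
Others bid (3, 8): truth gives 14; no alternative beats it.
(Checking all 25 profiles: 8 have a profitable deviation, 17 do not.)

8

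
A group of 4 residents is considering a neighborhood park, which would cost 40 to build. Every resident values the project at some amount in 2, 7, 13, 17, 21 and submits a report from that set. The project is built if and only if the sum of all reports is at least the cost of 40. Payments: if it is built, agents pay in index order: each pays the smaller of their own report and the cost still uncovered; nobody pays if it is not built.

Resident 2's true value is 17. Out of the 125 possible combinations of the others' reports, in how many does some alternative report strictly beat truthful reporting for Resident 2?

96

Others report (2, 7, 21): truth gives 0; report 13 gives 4 > 0. Violating.
Others report (2, 13, 13): truth gives 0; report 13 gives 4 > 0. Violating.
Others report (2, 13, 17): truth gives 0; report 13 gives 4 > 0. Violating.
Others report (2, 13, 21): truth gives 0; report 7 gives 10 > 0. Violating.
Others report (2, 2, 2): truth gives 0; no alternative beats it.
Others report (2, 2, 7): truth gives 0; no alternative beats it.
(Checking all 125 profiles: 96 have a profitable deviation, 29 do not.)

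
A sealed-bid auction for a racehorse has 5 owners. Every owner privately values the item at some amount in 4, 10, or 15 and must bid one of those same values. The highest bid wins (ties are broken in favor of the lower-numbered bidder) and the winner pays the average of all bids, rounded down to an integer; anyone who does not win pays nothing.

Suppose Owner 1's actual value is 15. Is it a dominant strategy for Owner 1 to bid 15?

Consider the case where Owner 2 bids 4, Owner 3 bids 4, Owner 4 bids 4 and Owner 5 bids 4.
Truthful bid 15: wins, pays 6, utility 15 - 6 = 9.
Bid 4 instead: wins, pays 4, utility 15 - 4 = 11.
Since 11 > 9, bidding 4 is strictly better here, so truthful bidding is not dominant.

No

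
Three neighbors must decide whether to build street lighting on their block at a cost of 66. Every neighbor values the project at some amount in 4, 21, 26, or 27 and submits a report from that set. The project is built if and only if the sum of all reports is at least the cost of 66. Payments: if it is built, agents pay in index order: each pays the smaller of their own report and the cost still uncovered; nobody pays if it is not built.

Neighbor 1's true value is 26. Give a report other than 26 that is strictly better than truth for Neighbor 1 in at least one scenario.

21

Suppose Neighbor 2 reports 21 and Neighbor 3 reports 26.
Report 26: project built, pays 26, utility 26 - 26 = 0.
Report 21: project built, pays 21, utility 26 - 21 = 5.
So reporting 21 beats truth here (5 > 0).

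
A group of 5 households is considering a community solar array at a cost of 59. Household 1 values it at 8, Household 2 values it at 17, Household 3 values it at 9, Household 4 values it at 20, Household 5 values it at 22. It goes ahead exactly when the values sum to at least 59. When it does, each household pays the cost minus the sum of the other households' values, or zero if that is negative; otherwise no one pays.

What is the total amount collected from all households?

Total value 76 ≥ cost 59, so it is built.
Household 1: others sum to 68; max(0, 59 - 68) = 0.
Household 2: others sum to 59; max(0, 59 - 59) = 0.
Household 3: others sum to 67; max(0, 59 - 67) = 0.
Household 4: others sum to 56; max(0, 59 - 56) = 3.
Household 5: others sum to 54; max(0, 59 - 54) = 5.
Total collected = 0 + 0 + 0 + 3 + 5 = 8.

8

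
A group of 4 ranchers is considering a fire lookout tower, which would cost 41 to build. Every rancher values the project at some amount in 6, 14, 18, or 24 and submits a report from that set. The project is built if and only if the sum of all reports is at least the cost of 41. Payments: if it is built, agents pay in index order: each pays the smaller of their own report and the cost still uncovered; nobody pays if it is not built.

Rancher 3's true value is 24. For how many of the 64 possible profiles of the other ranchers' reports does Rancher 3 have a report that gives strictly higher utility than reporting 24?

38

Others report (6, 6, 14): truth gives 0; report 18 gives 6 > 0. Violating.
Others report (6, 6, 18): truth gives 0; report 14 gives 10 > 0. Violating.
Others report (6, 6, 24): truth gives 0; report 6 gives 18 > 0. Violating.
Others report (6, 14, 6): truth gives 3; report 18 gives 6 > 3. Violating.
Others report (6, 6, 6): truth gives 0; no alternative beats it.
Others report (14, 14, 6): truth gives 11; no alternative beats it.
(Checking all 64 profiles: 38 have a profitable deviation, 26 do not.)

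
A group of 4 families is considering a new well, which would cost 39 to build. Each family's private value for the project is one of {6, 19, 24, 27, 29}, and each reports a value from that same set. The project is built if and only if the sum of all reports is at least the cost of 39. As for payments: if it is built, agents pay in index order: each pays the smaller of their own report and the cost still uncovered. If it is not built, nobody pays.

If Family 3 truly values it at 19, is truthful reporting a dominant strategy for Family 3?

No

Consider the case where Family 1 reports 6, Family 2 reports 6 and Family 4 reports 24.
Truthful report 19: project built, pays 19, utility 19 - 19 = 0.
Report 6 instead: project built, pays 6, utility 19 - 6 = 13.
Since 13 > 0, reporting 6 is strictly better here, so truthful reporting is not dominant.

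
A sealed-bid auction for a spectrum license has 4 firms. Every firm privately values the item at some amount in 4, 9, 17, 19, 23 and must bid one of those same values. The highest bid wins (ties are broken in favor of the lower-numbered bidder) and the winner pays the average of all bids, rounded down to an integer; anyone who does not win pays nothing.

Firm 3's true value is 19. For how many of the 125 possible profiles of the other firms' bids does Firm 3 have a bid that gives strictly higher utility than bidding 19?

44

Others bid (4, 4, 4): truth gives 12; bid 9 gives 14 > 12. Violating.
Others bid (4, 4, 9): truth gives 10; bid 9 gives 13 > 10. Violating.
Others bid (4, 4, 17): truth gives 8; bid 17 gives 9 > 8. Violating.
Others bid (4, 4, 23): truth gives 0; bid 23 gives 6 > 0. Violating.
Others bid (4, 4, 19): truth gives 8; no alternative beats it.
Others bid (4, 9, 19): truth gives 7; no alternative beats it.
(Checking all 125 profiles: 44 have a profitable deviation, 81 do not.)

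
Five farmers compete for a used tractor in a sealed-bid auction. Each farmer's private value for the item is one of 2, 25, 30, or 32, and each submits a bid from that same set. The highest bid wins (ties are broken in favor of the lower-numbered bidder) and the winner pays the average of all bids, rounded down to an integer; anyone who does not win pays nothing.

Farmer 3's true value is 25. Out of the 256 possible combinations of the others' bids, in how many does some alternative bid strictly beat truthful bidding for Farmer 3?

96

Others bid (2, 2, 2, 30): truth gives 0; bid 30 gives 12 > 0. Violating.
Others bid (2, 2, 2, 32): truth gives 0; bid 32 gives 11 > 0. Violating.
Others bid (2, 2, 25, 30): truth gives 0; bid 30 gives 8 > 0. Violating.
Others bid (2, 2, 25, 32): truth gives 0; bid 32 gives 7 > 0. Violating.
Others bid (2, 2, 2, 2): truth gives 19; no alternative beats it.
Others bid (2, 2, 2, 25): truth gives 14; no alternative beats it.
(Checking all 256 profiles: 96 have a profitable deviation, 160 do not.)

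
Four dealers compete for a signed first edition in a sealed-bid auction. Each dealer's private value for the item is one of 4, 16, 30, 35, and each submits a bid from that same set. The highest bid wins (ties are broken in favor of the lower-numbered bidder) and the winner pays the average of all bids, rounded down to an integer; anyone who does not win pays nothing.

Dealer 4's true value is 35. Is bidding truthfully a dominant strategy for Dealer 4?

Consider the case where Dealer 1 bids 4, Dealer 2 bids 4 and Dealer 3 bids 4.
Truthful bid 35: wins, pays 11, utility 35 - 11 = 24.
Bid 16 instead: wins, pays 7, utility 35 - 7 = 28.
Since 28 > 24, bidding 16 is strictly better here, so truthful bidding is not dominant.

No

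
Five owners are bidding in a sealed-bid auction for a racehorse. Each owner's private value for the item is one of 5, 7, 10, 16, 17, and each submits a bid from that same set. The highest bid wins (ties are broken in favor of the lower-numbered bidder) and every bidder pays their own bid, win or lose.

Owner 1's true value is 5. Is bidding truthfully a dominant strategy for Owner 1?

No

Consider the case where Owner 2 bids 5, Owner 3 bids 5, Owner 4 bids 5 and Owner 5 bids 7.
Truthful bid 5: loses but pays 5, utility -5.
Bid 7 instead: wins, pays 7, utility 5 - 7 = -2.
Since -2 > -5, bidding 7 is strictly better here, so truthful bidding is not dominant.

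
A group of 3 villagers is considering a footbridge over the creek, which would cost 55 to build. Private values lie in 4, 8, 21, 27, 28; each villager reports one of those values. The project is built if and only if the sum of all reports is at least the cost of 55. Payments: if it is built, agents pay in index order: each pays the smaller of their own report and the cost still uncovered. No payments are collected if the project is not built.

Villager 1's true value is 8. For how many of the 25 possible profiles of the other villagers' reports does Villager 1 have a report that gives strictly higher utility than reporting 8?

Others report (27, 27): truth gives 0; report 4 gives 4 > 0. Violating.
Others report (27, 28): truth gives 0; report 4 gives 4 > 0. Violating.
Others report (28, 27): truth gives 0; report 4 gives 4 > 0. Violating.
Others report (28, 28): truth gives 0; report 4 gives 4 > 0. Violating.
Others report (4, 4): truth gives 0; no alternative beats it.
Others report (4, 8): truth gives 0; no alternative beats it.
(Checking all 25 profiles: 4 have a profitable deviation, 21 do not.)

4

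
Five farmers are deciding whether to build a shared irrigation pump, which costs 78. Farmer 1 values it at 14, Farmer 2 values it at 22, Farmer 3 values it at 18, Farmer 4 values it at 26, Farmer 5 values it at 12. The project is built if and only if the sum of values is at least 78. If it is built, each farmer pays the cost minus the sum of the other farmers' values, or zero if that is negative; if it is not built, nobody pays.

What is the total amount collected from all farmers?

Total value 92 ≥ cost 78, so it is built.
Farmer 1: others sum to 78; max(0, 78 - 78) = 0.
Farmer 2: others sum to 70; max(0, 78 - 70) = 8.
Farmer 3: others sum to 74; max(0, 78 - 74) = 4.
Farmer 4: others sum to 66; max(0, 78 - 66) = 12.
Farmer 5: others sum to 80; max(0, 78 - 80) = 0.
Total collected = 0 + 8 + 4 + 12 + 0 = 24.

24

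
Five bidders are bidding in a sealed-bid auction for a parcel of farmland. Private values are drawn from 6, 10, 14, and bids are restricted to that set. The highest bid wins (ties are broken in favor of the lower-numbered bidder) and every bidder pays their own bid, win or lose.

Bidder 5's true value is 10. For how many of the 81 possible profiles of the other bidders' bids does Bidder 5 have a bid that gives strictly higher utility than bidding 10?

80

Others bid (6, 6, 6, 10): truth gives -10; bid 14 gives -4 > -10. Violating.
Others bid (6, 6, 6, 14): truth gives -10; bid 6 gives -6 > -10. Violating.
Others bid (6, 6, 10, 6): truth gives -10; bid 14 gives -4 > -10. Violating.
Others bid (6, 6, 10, 10): truth gives -10; bid 14 gives -4 > -10. Violating.
Others bid (6, 6, 6, 6): truth gives 0; no alternative beats it.
(Checking all 81 profiles: 80 have a profitable deviation, 1 does not.)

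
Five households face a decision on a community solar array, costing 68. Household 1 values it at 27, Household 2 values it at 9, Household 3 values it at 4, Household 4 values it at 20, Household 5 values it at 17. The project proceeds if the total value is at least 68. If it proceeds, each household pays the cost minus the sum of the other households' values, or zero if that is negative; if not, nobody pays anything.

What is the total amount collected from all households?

Total value 77 ≥ cost 68, so it is built.
Household 1: others sum to 50; max(0, 68 - 50) = 18.
Household 2: others sum to 68; max(0, 68 - 68) = 0.
Household 3: others sum to 73; max(0, 68 - 73) = 0.
Household 4: others sum to 57; max(0, 68 - 57) = 11.
Household 5: others sum to 60; max(0, 68 - 60) = 8.
Total collected = 18 + 0 + 0 + 11 + 8 = 37.

37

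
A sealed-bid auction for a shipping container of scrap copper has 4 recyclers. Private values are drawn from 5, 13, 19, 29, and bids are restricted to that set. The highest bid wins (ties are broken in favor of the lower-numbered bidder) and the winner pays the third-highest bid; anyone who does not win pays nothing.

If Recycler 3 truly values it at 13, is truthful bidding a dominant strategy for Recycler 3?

Consider the case where Recycler 1 bids 5, Recycler 2 bids 5 and Recycler 4 bids 19.
Truthful bid 13: loses, pays 0, utility 0.
Bid 19 instead: wins, pays 5, utility 13 - 5 = 8.
Since 8 > 0, bidding 19 is strictly better here, so truthful bidding is not dominant.

No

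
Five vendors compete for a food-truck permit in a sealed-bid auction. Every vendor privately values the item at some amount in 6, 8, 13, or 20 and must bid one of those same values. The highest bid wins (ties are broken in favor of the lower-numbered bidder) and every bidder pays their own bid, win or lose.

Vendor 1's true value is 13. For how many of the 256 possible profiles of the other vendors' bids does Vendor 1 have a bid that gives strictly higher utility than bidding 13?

Others bid (6, 6, 6, 6): truth gives 0; bid 6 gives 7 > 0. Violating.
Others bid (6, 6, 6, 8): truth gives 0; bid 8 gives 5 > 0. Violating.
Others bid (6, 6, 6, 20): truth gives -13; bid 6 gives -6 > -13. Violating.
Others bid (6, 6, 8, 6): truth gives 0; bid 8 gives 5 > 0. Violating.
Others bid (6, 6, 6, 13): truth gives 0; no alternative beats it.
Others bid (6, 6, 8, 13): truth gives 0; no alternative beats it.
(Checking all 256 profiles: 191 have a profitable deviation, 65 do not.)

191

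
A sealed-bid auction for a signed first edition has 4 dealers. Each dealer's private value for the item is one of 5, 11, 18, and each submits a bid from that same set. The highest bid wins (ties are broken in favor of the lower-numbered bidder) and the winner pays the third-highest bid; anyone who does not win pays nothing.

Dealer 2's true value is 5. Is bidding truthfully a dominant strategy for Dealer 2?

Check each profile of the others' bids and compare truth against every alternative bid.
Others bid (5, 11, 11): truth gives 0, best alternative gives -6.
Others bid (5, 5, 5): truth gives 0, best alternative gives 0.
Others bid (5, 5, 11): truth gives 0, best alternative gives 0.
Others bid (5, 5, 18): truth gives 0, best alternative gives 0.
Others bid (5, 11, 5): truth gives 0, best alternative gives 0.
Others bid (5, 11, 18): truth gives 0, best alternative gives 0.
(Remaining 21 profiles checked similarly; truth is weakly best in each.)
In every case the truthful bid is at least as good as any alternative, so it is a dominant strategy.

Yes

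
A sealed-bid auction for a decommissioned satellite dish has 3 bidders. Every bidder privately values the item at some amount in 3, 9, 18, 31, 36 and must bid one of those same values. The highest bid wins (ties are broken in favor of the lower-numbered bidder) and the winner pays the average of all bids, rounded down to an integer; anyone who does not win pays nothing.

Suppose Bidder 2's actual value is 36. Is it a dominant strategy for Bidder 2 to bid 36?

No

Consider the case where Bidder 1 bids 3 and Bidder 3 bids 3.
Truthful bid 36: wins, pays 14, utility 36 - 14 = 22.
Bid 9 instead: wins, pays 5, utility 36 - 5 = 31.
Since 31 > 22, bidding 9 is strictly better here, so truthful bidding is not dominant.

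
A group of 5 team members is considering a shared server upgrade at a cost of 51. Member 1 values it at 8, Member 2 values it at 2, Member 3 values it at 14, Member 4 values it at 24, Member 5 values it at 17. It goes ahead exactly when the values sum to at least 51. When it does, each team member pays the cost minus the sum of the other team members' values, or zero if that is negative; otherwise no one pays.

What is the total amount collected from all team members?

13

Total value 65 ≥ cost 51, so it is built.
Member 1: others sum to 57; max(0, 51 - 57) = 0.
Member 2: others sum to 63; max(0, 51 - 63) = 0.
Member 3: others sum to 51; max(0, 51 - 51) = 0.
Member 4: others sum to 41; max(0, 51 - 41) = 10.
Member 5: others sum to 48; max(0, 51 - 48) = 3.
Total collected = 0 + 0 + 0 + 10 + 3 = 13.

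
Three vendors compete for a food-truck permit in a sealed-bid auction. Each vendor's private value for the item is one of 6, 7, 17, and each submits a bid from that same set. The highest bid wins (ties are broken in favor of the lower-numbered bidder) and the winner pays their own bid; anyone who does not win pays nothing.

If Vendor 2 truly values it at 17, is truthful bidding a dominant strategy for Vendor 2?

No

Consider the case where Vendor 1 bids 6 and Vendor 3 bids 6.
Truthful bid 17: wins, pays 17, utility 17 - 17 = 0.
Bid 7 instead: wins, pays 7, utility 17 - 7 = 10.
Since 10 > 0, bidding 7 is strictly better here, so truthful bidding is not dominant.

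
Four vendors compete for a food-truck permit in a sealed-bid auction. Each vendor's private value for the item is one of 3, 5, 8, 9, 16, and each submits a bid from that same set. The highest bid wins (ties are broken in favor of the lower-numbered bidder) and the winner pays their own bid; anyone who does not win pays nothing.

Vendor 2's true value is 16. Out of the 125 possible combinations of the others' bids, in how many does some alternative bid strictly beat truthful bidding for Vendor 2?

48

Others bid (3, 3, 3): truth gives 0; bid 5 gives 11 > 0. Violating.
Others bid (3, 3, 5): truth gives 0; bid 5 gives 11 > 0. Violating.
Others bid (3, 3, 8): truth gives 0; bid 8 gives 8 > 0. Violating.
Others bid (3, 3, 9): truth gives 0; bid 9 gives 7 > 0. Violating.
Others bid (3, 3, 16): truth gives 0; no alternative beats it.
Others bid (3, 5, 16): truth gives 0; no alternative beats it.
(Checking all 125 profiles: 48 have a profitable deviation, 77 do not.)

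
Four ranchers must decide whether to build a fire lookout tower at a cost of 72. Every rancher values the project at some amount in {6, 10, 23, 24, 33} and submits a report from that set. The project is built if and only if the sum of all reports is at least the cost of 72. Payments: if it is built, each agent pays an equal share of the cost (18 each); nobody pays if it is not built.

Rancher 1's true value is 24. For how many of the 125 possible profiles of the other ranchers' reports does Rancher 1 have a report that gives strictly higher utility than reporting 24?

Others report (6, 6, 33): truth gives 0; report 33 gives 6 > 0. Violating.
Others report (6, 10, 23): truth gives 0; report 33 gives 6 > 0. Violating.
Others report (6, 10, 24): truth gives 0; report 33 gives 6 > 0. Violating.
Others report (6, 23, 10): truth gives 0; report 33 gives 6 > 0. Violating.
Others report (6, 6, 6): truth gives 0; no alternative beats it.
Others report (6, 6, 10): truth gives 0; no alternative beats it.
(Checking all 125 profiles: 21 have a profitable deviation, 104 do not.)

21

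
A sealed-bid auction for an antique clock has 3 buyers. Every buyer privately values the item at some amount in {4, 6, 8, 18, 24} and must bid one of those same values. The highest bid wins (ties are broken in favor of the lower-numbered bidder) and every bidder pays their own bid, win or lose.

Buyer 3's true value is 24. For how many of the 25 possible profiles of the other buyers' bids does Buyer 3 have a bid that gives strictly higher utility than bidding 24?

Others bid (4, 4): truth gives 0; bid 6 gives 18 > 0. Violating.
Others bid (4, 6): truth gives 0; bid 8 gives 16 > 0. Violating.
Others bid (4, 8): truth gives 0; bid 18 gives 6 > 0. Violating.
Others bid (4, 24): truth gives -24; bid 4 gives -4 > -24. Violating.
Others bid (4, 18): truth gives 0; no alternative beats it.
Others bid (6, 18): truth gives 0; no alternative beats it.
(Checking all 25 profiles: 18 have a profitable deviation, 7 do not.)

18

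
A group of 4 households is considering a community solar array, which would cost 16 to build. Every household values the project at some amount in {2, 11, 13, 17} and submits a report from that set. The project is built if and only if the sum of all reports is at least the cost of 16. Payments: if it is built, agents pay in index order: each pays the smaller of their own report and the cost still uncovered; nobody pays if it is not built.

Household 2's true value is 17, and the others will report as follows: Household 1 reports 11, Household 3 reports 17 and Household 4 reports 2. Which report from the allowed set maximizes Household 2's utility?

2

Report 2: project built, pays 2, utility 17 - 2 = 15.
Report 11: project built, pays 5, utility 17 - 5 = 12.
Report 13: project built, pays 5, utility 17 - 5 = 12.
Report 17: project built, pays 5, utility 17 - 5 = 12.
The best choice is 2 with utility 15.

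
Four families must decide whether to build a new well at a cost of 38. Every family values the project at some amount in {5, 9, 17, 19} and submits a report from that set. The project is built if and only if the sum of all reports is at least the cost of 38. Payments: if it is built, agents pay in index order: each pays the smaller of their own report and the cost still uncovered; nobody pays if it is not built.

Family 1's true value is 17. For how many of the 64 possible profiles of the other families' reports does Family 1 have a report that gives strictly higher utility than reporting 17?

53

Others report (5, 5, 19): truth gives 0; report 9 gives 8 > 0. Violating.
Others report (5, 9, 17): truth gives 0; report 9 gives 8 > 0. Violating.
Others report (5, 9, 19): truth gives 0; report 5 gives 12 > 0. Violating.
Others report (5, 17, 9): truth gives 0; report 9 gives 8 > 0. Violating.
Others report (5, 5, 5): truth gives 0; no alternative beats it.
Others report (5, 5, 9): truth gives 0; no alternative beats it.
(Checking all 64 profiles: 53 have a profitable deviation, 11 do not.)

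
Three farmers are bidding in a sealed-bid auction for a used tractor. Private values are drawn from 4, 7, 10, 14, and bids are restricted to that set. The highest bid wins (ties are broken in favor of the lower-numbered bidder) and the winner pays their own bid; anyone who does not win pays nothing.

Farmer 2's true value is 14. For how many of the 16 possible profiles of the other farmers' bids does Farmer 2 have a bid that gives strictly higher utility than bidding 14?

6

Others bid (4, 4): truth gives 0; bid 7 gives 7 > 0. Violating.
Others bid (4, 7): truth gives 0; bid 7 gives 7 > 0. Violating.
Others bid (4, 10): truth gives 0; bid 10 gives 4 > 0. Violating.
Others bid (7, 4): truth gives 0; bid 10 gives 4 > 0. Violating.
Others bid (4, 14): truth gives 0; no alternative beats it.
Others bid (7, 14): truth gives 0; no alternative beats it.
(Checking all 16 profiles: 6 have a profitable deviation, 10 do not.)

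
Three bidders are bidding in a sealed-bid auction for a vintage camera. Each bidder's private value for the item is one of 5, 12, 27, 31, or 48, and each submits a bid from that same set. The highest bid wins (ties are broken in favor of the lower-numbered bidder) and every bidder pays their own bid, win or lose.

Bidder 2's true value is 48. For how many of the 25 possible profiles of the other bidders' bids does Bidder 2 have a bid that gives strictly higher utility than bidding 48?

17

Others bid (5, 5): truth gives 0; bid 12 gives 36 > 0. Violating.
Others bid (5, 12): truth gives 0; bid 12 gives 36 > 0. Violating.
Others bid (5, 27): truth gives 0; bid 27 gives 21 > 0. Violating.
Others bid (5, 31): truth gives 0; bid 31 gives 17 > 0. Violating.
Others bid (5, 48): truth gives 0; no alternative beats it.
Others bid (12, 48): truth gives 0; no alternative beats it.
(Checking all 25 profiles: 17 have a profitable deviation, 8 do not.)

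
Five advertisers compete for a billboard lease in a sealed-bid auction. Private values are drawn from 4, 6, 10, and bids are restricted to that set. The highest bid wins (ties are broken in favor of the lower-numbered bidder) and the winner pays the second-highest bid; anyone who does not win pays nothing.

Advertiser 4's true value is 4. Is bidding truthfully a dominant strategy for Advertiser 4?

Check each profile of the others' bids and compare truth against every alternative bid.
Others bid (4, 4, 4, 6): truth gives 0, best alternative gives -2.
Others bid (4, 4, 4, 4): truth gives 0, best alternative gives 0.
Others bid (4, 4, 4, 10): truth gives 0, best alternative gives 0.
Others bid (4, 4, 6, 4): truth gives 0, best alternative gives 0.
Others bid (4, 4, 6, 6): truth gives 0, best alternative gives 0.
Others bid (4, 4, 6, 10): truth gives 0, best alternative gives 0.
(Remaining 75 profiles checked similarly; truth is weakly best in each.)
In every case the truthful bid is at least as good as any alternative, so it is a dominant strategy.

Yes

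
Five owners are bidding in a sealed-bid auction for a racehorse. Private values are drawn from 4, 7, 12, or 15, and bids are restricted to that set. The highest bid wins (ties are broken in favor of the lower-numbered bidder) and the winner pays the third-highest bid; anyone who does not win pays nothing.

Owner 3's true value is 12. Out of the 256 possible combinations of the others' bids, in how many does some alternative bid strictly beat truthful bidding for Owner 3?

32

Others bid (4, 4, 4, 15): truth gives 0; bid 15 gives 8 > 0. Violating.
Others bid (4, 4, 7, 15): truth gives 0; bid 15 gives 5 > 0. Violating.
Others bid (4, 4, 15, 4): truth gives 0; bid 15 gives 8 > 0. Violating.
Others bid (4, 4, 15, 7): truth gives 0; bid 15 gives 5 > 0. Violating.
Others bid (4, 4, 4, 4): truth gives 8; no alternative beats it.
Others bid (4, 4, 4, 7): truth gives 8; no alternative beats it.
(Checking all 256 profiles: 32 have a profitable deviation, 224 do not.)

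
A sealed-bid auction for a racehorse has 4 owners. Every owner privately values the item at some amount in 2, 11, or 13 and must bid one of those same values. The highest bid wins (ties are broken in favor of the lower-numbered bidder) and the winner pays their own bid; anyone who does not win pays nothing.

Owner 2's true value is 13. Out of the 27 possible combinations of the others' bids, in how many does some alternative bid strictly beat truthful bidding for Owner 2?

Others bid (2, 2, 2): truth gives 0; bid 11 gives 2 > 0. Violating.
Others bid (2, 2, 11): truth gives 0; bid 11 gives 2 > 0. Violating.
Others bid (2, 11, 2): truth gives 0; bid 11 gives 2 > 0. Violating.
Others bid (2, 11, 11): truth gives 0; bid 11 gives 2 > 0. Violating.
Others bid (2, 2, 13): truth gives 0; no alternative beats it.
Others bid (2, 11, 13): truth gives 0; no alternative beats it.
(Checking all 27 profiles: 4 have a profitable deviation, 23 do not.)

4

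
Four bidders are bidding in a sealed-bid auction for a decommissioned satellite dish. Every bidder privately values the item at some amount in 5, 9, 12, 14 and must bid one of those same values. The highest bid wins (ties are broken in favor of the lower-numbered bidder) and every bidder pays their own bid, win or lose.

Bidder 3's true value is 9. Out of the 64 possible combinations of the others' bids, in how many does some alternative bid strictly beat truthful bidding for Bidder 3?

62

Others bid (5, 5, 12): truth gives -9; bid 12 gives -3 > -9. Violating.
Others bid (5, 5, 14): truth gives -9; bid 5 gives -5 > -9. Violating.
Others bid (5, 9, 5): truth gives -9; bid 12 gives -3 > -9. Violating.
Others bid (5, 9, 9): truth gives -9; bid 12 gives -3 > -9. Violating.
Others bid (5, 5, 5): truth gives 0; no alternative beats it.
Others bid (5, 5, 9): truth gives 0; no alternative beats it.
(Checking all 64 profiles: 62 have a profitable deviation, 2 do not.)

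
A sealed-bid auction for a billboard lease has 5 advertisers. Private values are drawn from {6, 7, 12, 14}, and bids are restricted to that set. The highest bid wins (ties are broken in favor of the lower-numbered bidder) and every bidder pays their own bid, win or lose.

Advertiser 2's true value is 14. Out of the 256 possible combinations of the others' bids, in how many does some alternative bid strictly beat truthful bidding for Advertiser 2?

Others bid (6, 6, 6, 6): truth gives 0; bid 7 gives 7 > 0. Violating.
Others bid (6, 6, 6, 7): truth gives 0; bid 7 gives 7 > 0. Violating.
Others bid (6, 6, 6, 12): truth gives 0; bid 12 gives 2 > 0. Violating.
Others bid (6, 6, 7, 6): truth gives 0; bid 7 gives 7 > 0. Violating.
Others bid (6, 6, 6, 14): truth gives 0; no alternative beats it.
Others bid (6, 6, 7, 14): truth gives 0; no alternative beats it.
(Checking all 256 profiles: 118 have a profitable deviation, 138 do not.)

118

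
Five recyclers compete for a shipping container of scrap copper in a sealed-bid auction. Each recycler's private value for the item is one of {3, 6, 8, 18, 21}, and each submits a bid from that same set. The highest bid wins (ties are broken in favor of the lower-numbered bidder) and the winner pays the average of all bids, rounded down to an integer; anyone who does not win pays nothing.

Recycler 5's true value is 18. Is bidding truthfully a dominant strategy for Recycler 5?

No

Consider the case where Recycler 1 bids 3, Recycler 2 bids 3, Recycler 3 bids 3 and Recycler 4 bids 3.
Truthful bid 18: wins, pays 6, utility 18 - 6 = 12.
Bid 6 instead: wins, pays 3, utility 18 - 3 = 15.
Since 15 > 12, bidding 6 is strictly better here, so truthful bidding is not dominant.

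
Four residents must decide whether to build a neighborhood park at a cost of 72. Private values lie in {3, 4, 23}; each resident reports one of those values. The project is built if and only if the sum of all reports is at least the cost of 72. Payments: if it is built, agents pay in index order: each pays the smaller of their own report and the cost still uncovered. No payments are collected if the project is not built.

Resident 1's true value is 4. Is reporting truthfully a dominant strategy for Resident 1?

No

Consider the case where Resident 2 reports 23, Resident 3 reports 23 and Resident 4 reports 23.
Truthful report 4: project built, pays 4, utility 4 - 4 = 0.
Report 3 instead: project built, pays 3, utility 4 - 3 = 1.
Since 1 > 0, reporting 3 is strictly better here, so truthful reporting is not dominant.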